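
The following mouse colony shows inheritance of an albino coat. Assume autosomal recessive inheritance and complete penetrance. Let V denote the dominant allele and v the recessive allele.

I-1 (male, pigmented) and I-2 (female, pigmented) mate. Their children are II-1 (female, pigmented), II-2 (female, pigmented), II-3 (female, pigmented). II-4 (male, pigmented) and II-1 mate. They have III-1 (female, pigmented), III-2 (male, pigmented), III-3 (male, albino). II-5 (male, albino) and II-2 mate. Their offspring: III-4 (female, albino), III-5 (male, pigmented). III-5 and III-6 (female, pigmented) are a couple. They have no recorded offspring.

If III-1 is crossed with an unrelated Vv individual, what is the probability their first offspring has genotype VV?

II-4 is pigmented so carries V and passed v to III-3 (vv), so II-4 is Vv.
II-1 is pigmented so carries V and passed v to III-3 (vv), so II-1 is Vv.
III-1 is a pigmented offspring of II-4 (Vv) × II-1 (Vv), whose cross gives 1/4 VV : 1/2 Vv : 1/4 vv; conditioning on being pigmented, III-1 is VV with probability 1/3, Vv with probability 2/3.
Summing over parental genotype combinations, P(offspring has genotype VV) = 1/3·1/2 + 2/3·1/4 = 1/3.

1/3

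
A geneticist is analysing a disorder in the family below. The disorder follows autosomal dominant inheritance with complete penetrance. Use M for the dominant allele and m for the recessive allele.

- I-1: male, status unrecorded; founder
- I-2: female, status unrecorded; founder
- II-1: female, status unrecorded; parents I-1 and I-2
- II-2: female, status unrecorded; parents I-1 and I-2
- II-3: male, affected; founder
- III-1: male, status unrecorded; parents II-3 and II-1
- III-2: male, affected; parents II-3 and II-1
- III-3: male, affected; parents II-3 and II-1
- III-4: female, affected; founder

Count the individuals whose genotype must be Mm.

0

No individual's genotype is forced to Mm by the pedigree, so the count is 0.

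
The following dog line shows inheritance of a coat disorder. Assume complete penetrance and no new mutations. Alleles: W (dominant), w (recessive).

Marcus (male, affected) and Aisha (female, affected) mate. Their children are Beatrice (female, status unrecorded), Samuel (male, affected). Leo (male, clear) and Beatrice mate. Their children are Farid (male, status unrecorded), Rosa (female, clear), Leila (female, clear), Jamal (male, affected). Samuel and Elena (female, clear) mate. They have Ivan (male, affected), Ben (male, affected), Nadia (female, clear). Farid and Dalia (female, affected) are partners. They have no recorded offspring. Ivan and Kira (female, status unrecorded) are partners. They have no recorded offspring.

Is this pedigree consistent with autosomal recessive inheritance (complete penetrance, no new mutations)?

A consistent assignment under autosomal recessive exists: Marcus ww, Aisha ww, Beatrice ww, Samuel ww, Leo Ww, Elena Ww, Farid Ww, Rosa Ww, Leila Ww, Jamal ww, Dalia ww, Ivan ww, Ben ww, Nadia Ww, Kira WW.
In this assignment every recorded phenotype matches its genotype and every non-founder's genotype is obtainable from its parents' genotypes, so the pedigree is consistent.

Yes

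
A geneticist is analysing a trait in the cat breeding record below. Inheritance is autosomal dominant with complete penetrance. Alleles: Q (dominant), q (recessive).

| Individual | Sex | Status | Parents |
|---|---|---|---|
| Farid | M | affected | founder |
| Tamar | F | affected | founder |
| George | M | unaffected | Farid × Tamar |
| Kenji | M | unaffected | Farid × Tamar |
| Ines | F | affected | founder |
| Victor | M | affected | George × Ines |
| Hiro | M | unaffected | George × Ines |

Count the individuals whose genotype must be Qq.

Obligate heterozygotes: Farid is affected so carries Q and passed q to George (qq), so Farid is Qq; Tamar is affected so carries Q and passed q to George (qq), so Tamar is Qq; Ines is affected so carries Q and passed q to Hiro (qq), so Ines is Qq; Victor is affected so carries Q and received q from George (qq), so Victor is Qq.
Every other individual is either homozygous by phenotype or has at least one consistent homozygous assignment, so the count is 4.

4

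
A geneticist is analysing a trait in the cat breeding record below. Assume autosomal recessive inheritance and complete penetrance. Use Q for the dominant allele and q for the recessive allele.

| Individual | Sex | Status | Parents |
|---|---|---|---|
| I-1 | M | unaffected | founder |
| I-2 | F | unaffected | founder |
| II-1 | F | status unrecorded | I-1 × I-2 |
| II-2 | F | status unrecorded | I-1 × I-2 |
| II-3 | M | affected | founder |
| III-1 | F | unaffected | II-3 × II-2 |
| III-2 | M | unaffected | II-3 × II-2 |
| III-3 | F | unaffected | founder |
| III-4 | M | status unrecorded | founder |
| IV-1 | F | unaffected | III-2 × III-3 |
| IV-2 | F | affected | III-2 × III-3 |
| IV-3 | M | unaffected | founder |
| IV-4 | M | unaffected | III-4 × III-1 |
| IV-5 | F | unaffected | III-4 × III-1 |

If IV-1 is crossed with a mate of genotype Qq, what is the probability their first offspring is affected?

III-2 is unaffected so carries Q and received q from II-3 (qq), so III-2 is Qq.
III-3 is unaffected so carries Q and passed q to IV-2 (qq), so III-3 is Qq.
IV-1 is an unaffected offspring of III-2 (Qq) × III-3 (Qq), whose cross gives 1/4 QQ : 1/2 Qq : 1/4 qq; conditioning on being unaffected, IV-1 is QQ with probability 1/3, Qq with probability 2/3.
Summing over parental genotype combinations, P(offspring is affected) = 2/3·1/4 = 1/6.

1/6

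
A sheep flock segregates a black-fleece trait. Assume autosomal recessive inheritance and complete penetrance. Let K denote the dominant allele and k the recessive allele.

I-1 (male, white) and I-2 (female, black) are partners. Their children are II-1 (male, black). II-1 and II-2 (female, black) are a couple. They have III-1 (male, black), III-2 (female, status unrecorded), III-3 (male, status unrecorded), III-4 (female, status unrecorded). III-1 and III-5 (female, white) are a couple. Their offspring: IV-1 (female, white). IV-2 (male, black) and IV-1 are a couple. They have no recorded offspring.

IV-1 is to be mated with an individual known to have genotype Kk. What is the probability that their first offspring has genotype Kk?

1/2

IV-1 is white so carries K and received k from III-1 (kk), so IV-1 is Kk.
The cross gives 1/4 KK : 1/2 Kk : 1/4 kk, so P(offspring has genotype Kk) = 1/2.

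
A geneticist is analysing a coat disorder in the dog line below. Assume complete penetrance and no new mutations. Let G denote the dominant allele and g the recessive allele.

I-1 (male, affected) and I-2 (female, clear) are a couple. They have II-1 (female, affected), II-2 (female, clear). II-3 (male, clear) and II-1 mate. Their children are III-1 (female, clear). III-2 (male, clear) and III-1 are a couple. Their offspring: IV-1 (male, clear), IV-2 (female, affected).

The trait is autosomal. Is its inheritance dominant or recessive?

recessive

III-2 and III-1 are both clear yet have an affected child IV-2. Under dominance, an affected child requires at least one affected parent, so the trait cannot be dominant.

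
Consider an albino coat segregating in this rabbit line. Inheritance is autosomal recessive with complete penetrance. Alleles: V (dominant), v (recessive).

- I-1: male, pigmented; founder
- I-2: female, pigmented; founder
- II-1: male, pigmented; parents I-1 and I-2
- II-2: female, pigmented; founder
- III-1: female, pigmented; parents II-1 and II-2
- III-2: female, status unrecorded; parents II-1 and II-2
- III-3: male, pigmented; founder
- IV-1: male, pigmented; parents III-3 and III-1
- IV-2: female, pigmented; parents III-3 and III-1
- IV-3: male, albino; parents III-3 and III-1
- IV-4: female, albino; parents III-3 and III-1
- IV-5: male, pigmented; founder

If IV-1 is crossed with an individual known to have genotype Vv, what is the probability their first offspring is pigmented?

III-3 is pigmented so carries V and passed v to IV-3 (vv), so III-3 is Vv.
III-1 is pigmented so carries V and passed v to IV-3 (vv), so III-1 is Vv.
IV-1 is a pigmented offspring of III-3 (Vv) × III-1 (Vv), whose cross gives 1/4 VV : 1/2 Vv : 1/4 vv; conditioning on being pigmented, IV-1 is VV with probability 1/3, Vv with probability 2/3.
Summing over parental genotype combinations, P(offspring is pigmented) = 1/3·1 + 2/3·3/4 = 5/6.

5/6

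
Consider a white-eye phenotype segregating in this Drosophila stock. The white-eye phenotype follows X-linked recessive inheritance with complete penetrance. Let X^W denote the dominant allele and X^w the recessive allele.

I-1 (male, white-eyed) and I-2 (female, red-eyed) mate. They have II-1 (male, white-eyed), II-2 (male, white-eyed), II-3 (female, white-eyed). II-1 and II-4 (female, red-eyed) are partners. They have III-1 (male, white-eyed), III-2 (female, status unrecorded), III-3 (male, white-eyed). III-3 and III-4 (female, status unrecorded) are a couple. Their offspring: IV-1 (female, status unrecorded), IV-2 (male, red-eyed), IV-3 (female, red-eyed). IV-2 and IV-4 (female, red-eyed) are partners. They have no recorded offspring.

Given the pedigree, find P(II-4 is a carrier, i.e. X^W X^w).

II-4 is red-eyed so carries W and passed w to III-1 (X^w Y), so II-4 is X^W X^w, giving P(X^W X^w) = 1.

1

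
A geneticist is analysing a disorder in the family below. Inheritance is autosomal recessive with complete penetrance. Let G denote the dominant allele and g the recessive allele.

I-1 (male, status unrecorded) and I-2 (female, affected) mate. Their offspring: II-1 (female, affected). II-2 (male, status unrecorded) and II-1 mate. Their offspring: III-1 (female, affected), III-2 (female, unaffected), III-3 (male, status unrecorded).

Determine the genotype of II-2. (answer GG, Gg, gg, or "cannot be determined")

Gg

From phenotype alone, II-2 is GG or Gg or gg.
II-2 passed G to III-2 (Gg, whose g came from II-1) and passed g to III-1 (gg), so II-2 is Gg.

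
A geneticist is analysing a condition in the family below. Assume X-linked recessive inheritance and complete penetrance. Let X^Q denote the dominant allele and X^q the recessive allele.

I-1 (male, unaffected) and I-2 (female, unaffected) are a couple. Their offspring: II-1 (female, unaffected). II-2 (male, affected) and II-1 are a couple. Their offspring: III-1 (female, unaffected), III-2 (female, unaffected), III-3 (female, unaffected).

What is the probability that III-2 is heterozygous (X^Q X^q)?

1

III-2 is unaffected so carries Q and received q from II-2 (X^q Y), so III-2 is X^Q X^q, giving P(X^Q X^q) = 1.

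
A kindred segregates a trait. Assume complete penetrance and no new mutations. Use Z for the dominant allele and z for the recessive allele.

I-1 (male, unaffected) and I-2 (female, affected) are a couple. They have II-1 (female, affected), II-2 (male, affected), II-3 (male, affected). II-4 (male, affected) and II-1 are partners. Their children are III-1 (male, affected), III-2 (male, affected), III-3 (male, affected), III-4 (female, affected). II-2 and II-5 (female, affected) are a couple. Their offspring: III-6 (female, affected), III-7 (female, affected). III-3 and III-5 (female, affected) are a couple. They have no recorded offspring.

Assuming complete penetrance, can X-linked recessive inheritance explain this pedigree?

Under X-linked recessive, II-1 (affected, female) cannot arise from I-1 (unaffected) × I-2 (affected).

No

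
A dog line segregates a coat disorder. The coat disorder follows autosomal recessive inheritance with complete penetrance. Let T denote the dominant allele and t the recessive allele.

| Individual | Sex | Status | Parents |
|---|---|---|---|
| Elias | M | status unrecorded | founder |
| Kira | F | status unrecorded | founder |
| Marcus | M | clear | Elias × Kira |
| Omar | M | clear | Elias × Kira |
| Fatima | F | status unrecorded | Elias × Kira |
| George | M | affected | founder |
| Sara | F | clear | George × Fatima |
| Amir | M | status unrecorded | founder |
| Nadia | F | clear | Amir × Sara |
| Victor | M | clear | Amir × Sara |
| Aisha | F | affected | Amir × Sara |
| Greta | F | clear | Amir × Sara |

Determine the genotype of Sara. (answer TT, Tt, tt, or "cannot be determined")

From phenotype alone, Sara is TT or Tt.
Sara is clear so carries T and received t from George (tt), so Sara is Tt.

Tt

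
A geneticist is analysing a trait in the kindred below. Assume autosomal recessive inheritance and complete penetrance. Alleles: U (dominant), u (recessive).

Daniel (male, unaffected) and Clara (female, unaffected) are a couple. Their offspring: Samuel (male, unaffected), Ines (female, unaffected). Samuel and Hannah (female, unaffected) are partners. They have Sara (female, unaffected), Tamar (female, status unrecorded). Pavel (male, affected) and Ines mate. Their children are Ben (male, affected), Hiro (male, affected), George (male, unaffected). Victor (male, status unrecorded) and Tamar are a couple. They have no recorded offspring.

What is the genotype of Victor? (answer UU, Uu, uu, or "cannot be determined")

Victor's phenotype is unrecorded, and no parent or child forces a single allele at both positions; consistent genotype assignments exist with Victor as UU or Uu or uu.

cannot be determined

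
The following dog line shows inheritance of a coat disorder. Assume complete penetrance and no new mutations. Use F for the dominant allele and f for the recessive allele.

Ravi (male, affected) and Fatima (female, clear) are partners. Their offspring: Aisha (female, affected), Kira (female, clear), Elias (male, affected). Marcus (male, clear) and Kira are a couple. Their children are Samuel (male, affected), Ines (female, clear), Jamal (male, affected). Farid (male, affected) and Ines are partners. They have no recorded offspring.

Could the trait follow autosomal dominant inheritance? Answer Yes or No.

No

Under autosomal dominant, Samuel (affected, male) cannot arise from Marcus (clear) × Kira (clear).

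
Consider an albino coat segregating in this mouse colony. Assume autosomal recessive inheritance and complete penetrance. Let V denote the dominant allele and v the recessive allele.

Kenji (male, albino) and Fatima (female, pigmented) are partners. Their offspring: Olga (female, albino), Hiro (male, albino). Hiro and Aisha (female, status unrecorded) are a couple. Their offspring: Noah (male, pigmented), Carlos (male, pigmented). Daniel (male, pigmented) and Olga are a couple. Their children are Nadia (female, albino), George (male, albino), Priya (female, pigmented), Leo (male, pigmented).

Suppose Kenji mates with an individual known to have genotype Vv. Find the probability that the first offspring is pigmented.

Kenji is albino, so Kenji is vv.
The cross gives 1/2 Vv : 1/2 vv, so P(offspring is pigmented) = 1/2.

1/2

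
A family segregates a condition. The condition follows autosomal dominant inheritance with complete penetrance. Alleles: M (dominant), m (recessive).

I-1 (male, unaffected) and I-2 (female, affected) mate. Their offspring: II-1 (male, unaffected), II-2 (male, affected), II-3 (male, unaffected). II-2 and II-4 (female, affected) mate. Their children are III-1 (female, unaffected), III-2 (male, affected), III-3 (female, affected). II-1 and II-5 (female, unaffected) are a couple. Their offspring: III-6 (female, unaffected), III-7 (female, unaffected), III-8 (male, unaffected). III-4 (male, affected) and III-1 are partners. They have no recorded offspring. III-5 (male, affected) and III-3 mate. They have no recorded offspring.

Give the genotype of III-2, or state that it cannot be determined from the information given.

cannot be determined

III-2's phenotype allows MM or Mm, and no parent or child forces a single allele at both positions; consistent genotype assignments exist with III-2 as MM or Mm.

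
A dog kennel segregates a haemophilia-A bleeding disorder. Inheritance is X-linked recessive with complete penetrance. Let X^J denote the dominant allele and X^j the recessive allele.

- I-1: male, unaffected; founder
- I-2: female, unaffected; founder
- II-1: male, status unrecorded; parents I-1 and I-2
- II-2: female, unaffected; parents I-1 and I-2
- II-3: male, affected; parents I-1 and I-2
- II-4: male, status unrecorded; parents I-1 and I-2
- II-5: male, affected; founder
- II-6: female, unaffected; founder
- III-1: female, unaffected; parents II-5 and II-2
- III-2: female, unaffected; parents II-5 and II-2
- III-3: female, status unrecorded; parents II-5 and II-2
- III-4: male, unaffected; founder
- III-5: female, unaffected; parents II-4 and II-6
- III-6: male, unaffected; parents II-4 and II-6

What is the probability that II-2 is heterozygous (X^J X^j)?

1/5

I-1 is unaffected, so I-1 is X^J Y.
I-2 is unaffected so carries J and passed j to II-3 (X^j Y), so I-2 is X^J X^j.
Their cross gives offspring ratios 1/2 X^J X^J : 1/2 X^J X^j. Conditioning on II-2 being unaffected, P(X^J X^j) = 1/2 / 1 = 1/2 before taking II-2's own offspring into account.
II-5 is affected, so II-5 is X^j Y.
Now use II-2's offspring. Probability of each recorded status — unaffected daughter III-1: 1/2 if II-2 is X^J X^j, 1 if X^J X^J; unaffected daughter III-2: 1/2 if II-2 is X^J X^j, 1 if X^J X^J. (III-3: equally likely either way, so uninformative.)
Bayes: P(X^J X^j) = 1/2·1/4 / (1/2·1/4 + 1/2·1) = 1/5.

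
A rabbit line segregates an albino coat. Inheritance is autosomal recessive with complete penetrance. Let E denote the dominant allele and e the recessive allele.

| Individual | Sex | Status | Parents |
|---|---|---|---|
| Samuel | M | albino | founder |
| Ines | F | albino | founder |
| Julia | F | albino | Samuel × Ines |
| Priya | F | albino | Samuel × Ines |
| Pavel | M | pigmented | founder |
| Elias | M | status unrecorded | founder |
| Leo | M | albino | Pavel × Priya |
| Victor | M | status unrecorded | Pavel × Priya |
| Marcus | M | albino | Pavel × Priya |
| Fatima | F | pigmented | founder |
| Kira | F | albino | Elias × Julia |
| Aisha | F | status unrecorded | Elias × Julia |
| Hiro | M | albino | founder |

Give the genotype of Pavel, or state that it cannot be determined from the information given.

Ee

From phenotype alone, Pavel is EE or Ee.
Pavel is pigmented so carries E and passed e to Leo (ee), so Pavel is Ee.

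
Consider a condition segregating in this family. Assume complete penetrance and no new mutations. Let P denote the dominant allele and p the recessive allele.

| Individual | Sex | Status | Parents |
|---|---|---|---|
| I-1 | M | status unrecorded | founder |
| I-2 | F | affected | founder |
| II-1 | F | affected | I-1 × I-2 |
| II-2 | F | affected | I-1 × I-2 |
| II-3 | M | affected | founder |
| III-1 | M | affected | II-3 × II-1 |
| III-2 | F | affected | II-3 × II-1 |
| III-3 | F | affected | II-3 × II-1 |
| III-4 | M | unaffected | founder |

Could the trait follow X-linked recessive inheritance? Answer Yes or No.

Yes

A consistent assignment under X-linked recessive exists: I-1 X^p Y, I-2 X^p X^p, II-1 X^p X^p, II-2 X^p X^p, II-3 X^p Y, III-1 X^p Y, III-2 X^p X^p, III-3 X^p X^p, III-4 X^P Y.
In this assignment every recorded phenotype matches its genotype and every non-founder's genotype is obtainable from its parents' genotypes, so the pedigree is consistent.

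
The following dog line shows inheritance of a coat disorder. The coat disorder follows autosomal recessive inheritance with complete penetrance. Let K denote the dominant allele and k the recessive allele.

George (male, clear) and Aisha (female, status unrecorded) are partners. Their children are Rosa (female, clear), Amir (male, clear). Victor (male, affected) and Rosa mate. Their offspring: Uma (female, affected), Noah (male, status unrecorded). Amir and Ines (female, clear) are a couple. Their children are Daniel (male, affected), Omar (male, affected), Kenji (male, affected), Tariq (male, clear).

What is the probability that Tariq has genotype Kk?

Amir is clear so carries K and passed k to Daniel (kk), so Amir is Kk.
Ines is clear so carries K and passed k to Daniel (kk), so Ines is Kk.
Their cross gives offspring ratios 1/4 KK : 1/2 Kk : 1/4 kk. Conditioning on Tariq being clear, P(Kk) = 1/2 / 3/4 = 2/3.

2/3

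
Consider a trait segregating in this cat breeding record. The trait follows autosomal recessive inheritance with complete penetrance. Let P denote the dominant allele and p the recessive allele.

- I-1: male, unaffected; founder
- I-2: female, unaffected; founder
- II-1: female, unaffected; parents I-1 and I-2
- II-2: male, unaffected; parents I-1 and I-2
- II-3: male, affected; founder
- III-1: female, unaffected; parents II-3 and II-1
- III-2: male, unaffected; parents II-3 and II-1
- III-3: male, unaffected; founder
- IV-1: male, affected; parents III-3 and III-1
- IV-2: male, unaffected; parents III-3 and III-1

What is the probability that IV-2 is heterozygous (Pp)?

2/3

III-3 is unaffected so carries P and passed p to IV-1 (pp), so III-3 is Pp.
III-1 is unaffected so carries P and received p from II-3 (pp), so III-1 is Pp.
Their cross gives offspring ratios 1/4 PP : 1/2 Pp : 1/4 pp. Conditioning on IV-2 being unaffected, P(Pp) = 1/2 / 3/4 = 2/3.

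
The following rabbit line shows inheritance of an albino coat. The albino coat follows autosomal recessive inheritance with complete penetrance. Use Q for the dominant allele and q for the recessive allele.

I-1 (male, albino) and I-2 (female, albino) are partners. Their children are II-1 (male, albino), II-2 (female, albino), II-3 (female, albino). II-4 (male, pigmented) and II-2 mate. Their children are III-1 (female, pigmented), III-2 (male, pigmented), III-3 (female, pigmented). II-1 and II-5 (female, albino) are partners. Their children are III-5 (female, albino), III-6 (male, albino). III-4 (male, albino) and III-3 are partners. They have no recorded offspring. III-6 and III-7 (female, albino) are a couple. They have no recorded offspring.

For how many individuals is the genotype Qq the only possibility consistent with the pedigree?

3

Obligate heterozygotes: III-1 is pigmented so carries Q and received q from II-2 (qq), so III-1 is Qq; III-2 is pigmented so carries Q and received q from II-2 (qq), so III-2 is Qq; III-3 is pigmented so carries Q and received q from II-2 (qq), so III-3 is Qq.
Every other individual is either homozygous by phenotype or has at least one consistent homozygous assignment, so the count is 3.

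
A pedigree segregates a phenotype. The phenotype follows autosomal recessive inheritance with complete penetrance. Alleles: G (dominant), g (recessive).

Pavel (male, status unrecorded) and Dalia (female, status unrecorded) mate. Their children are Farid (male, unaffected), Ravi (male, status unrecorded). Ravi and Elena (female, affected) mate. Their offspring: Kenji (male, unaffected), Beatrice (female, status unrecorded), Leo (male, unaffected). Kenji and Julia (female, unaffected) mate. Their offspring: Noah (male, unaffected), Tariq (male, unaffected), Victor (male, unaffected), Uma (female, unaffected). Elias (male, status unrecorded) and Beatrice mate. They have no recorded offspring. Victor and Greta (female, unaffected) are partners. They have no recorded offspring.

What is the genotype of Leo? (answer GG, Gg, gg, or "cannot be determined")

From phenotype alone, Leo is GG or Gg.
Leo is unaffected so carries G and received g from Elena (gg), so Leo is Gg.

Gg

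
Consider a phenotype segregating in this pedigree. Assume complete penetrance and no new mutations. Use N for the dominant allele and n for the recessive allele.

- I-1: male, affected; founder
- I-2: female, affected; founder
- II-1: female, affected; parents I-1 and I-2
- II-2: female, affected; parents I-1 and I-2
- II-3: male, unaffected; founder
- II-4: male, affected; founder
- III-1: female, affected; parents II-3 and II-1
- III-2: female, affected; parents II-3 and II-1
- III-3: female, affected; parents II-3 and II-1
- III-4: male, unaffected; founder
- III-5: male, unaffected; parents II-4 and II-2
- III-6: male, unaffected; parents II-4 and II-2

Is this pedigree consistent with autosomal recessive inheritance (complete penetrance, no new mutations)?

No

Under autosomal recessive, III-5 (unaffected, male) cannot arise from II-4 (affected) × II-2 (affected).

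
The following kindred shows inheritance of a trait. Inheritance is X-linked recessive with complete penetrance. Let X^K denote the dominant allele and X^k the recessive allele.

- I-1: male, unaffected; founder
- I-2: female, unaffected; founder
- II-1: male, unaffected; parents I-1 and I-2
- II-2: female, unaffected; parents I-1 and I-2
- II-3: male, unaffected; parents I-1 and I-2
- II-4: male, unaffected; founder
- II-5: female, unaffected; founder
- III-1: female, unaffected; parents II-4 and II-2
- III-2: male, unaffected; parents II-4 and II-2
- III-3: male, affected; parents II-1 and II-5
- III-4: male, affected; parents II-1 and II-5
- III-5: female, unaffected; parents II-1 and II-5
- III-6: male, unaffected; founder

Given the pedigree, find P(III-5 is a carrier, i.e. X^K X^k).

II-1 is unaffected, so II-1 is X^K Y.
II-5 is unaffected so carries K and passed k to III-3 (X^k Y), so II-5 is X^K X^k.
Their cross gives offspring ratios 1/2 X^K X^K : 1/2 X^K X^k. Conditioning on III-5 being unaffected, P(X^K X^k) = 1/2 / 1 = 1/2.

1/2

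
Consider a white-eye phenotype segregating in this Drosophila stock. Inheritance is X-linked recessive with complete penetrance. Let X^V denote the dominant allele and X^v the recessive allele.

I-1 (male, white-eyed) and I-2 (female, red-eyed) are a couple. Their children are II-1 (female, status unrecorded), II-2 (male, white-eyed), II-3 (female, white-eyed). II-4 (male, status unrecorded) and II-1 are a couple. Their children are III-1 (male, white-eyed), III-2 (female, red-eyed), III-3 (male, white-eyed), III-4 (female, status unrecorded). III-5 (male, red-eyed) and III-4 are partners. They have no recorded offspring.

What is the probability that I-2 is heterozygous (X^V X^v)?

I-2 is red-eyed so carries V and passed v to II-2 (X^v Y), so I-2 is X^V X^v, giving P(X^V X^v) = 1.

1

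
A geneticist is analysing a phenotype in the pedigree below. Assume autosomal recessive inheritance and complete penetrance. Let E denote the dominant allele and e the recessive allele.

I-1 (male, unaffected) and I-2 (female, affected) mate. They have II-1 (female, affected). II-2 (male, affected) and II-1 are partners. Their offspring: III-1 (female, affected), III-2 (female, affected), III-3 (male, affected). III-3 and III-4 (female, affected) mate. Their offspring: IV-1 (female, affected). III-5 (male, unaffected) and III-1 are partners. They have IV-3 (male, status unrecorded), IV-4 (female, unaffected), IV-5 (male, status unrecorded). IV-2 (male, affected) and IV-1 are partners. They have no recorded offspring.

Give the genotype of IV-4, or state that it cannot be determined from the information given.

Ee

From phenotype alone, IV-4 is EE or Ee.
IV-4 is unaffected so carries E and received e from III-1 (ee), so IV-4 is Ee.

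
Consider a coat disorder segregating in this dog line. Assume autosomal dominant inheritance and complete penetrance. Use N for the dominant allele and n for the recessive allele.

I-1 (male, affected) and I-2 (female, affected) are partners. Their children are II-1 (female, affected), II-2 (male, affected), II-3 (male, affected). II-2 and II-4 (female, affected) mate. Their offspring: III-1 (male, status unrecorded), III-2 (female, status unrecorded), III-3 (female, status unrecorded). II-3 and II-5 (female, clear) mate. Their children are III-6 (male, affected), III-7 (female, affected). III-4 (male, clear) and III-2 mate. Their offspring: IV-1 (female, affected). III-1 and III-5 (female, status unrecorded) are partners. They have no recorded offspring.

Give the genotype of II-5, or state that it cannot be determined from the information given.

II-5 is clear, so II-5 is nn.

nn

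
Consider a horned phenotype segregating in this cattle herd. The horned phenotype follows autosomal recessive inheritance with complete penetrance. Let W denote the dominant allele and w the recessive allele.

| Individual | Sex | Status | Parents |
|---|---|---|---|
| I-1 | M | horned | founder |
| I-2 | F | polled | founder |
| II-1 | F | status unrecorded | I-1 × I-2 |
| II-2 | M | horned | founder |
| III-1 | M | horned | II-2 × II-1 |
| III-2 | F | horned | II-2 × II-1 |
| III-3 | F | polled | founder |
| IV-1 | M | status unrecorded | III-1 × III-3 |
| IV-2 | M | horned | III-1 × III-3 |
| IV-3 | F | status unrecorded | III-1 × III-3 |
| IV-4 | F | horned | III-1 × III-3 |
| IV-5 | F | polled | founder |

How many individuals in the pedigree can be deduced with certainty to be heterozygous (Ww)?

1

Obligate heterozygotes: III-3 is polled so carries W and passed w to IV-2 (ww), so III-3 is Ww.
Every other individual is either homozygous by phenotype or has at least one consistent homozygous assignment, so the count is 1.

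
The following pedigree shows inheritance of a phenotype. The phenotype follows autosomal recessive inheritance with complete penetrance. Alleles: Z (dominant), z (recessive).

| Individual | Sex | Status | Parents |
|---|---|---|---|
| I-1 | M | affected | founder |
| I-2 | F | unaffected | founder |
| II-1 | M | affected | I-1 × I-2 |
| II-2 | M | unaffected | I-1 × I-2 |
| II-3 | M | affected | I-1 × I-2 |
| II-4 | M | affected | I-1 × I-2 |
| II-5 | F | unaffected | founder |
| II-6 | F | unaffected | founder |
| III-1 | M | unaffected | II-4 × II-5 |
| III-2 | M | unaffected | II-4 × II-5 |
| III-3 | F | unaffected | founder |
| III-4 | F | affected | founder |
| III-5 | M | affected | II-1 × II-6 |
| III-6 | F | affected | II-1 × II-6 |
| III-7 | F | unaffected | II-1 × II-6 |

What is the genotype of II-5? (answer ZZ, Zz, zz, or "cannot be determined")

cannot be determined

II-5's phenotype allows ZZ or Zz, and no parent or child forces a single allele at both positions; consistent genotype assignments exist with II-5 as ZZ or Zz.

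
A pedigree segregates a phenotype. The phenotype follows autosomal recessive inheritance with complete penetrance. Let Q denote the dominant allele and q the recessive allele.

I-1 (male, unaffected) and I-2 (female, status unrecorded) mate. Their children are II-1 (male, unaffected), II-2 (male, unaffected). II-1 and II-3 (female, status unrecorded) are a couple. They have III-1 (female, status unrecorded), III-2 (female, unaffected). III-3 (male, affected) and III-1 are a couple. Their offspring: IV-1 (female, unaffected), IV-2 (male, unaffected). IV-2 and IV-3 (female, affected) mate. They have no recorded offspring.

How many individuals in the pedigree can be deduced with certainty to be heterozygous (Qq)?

Obligate heterozygotes: IV-1 is unaffected so carries Q and received q from III-3 (qq), so IV-1 is Qq; IV-2 is unaffected so carries Q and received q from III-3 (qq), so IV-2 is Qq.
Every other individual is either homozygous by phenotype or has at least one consistent homozygous assignment, so the count is 2.

2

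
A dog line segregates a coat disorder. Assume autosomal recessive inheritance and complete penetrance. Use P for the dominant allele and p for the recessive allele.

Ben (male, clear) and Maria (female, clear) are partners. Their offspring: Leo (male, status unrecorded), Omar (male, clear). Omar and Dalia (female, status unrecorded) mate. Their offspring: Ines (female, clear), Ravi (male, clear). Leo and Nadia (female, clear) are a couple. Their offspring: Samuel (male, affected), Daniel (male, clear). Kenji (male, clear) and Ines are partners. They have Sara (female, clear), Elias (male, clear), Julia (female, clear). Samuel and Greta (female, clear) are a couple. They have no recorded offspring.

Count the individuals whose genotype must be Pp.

Obligate heterozygotes: Nadia is clear so carries P and passed p to Samuel (pp), so Nadia is Pp.
Every other individual is either homozygous by phenotype or has at least one consistent homozygous assignment, so the count is 1.

1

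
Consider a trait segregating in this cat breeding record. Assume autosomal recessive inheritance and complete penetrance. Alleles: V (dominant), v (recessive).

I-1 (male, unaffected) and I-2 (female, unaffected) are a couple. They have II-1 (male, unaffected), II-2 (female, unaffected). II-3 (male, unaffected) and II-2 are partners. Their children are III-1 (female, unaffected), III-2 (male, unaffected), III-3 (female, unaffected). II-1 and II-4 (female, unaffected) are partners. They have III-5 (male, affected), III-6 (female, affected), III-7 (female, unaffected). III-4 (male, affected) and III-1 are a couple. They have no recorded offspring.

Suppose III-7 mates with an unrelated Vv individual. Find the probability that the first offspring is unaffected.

II-1 is unaffected so carries V and passed v to III-5 (vv), so II-1 is Vv.
II-4 is unaffected so carries V and passed v to III-5 (vv), so II-4 is Vv.
III-7 is an unaffected offspring of II-1 (Vv) × II-4 (Vv), whose cross gives 1/4 VV : 1/2 Vv : 1/4 vv; conditioning on being unaffected, III-7 is VV with probability 1/3, Vv with probability 2/3.
Summing over parental genotype combinations, P(offspring is unaffected) = 1/3·1 + 2/3·3/4 = 5/6.

5/6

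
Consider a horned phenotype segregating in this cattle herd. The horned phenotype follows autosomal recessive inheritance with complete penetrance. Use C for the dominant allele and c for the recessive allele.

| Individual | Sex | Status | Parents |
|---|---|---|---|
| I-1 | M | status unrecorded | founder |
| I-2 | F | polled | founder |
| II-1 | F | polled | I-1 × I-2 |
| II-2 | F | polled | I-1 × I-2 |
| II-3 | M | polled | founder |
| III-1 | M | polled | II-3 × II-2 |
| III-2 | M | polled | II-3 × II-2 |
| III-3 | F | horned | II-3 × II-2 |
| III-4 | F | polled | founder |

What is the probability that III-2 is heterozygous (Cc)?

2/3

II-3 is polled so carries C and passed c to III-3 (cc), so II-3 is Cc.
II-2 is polled so carries C and passed c to III-3 (cc), so II-2 is Cc.
Their cross gives offspring ratios 1/4 CC : 1/2 Cc : 1/4 cc. Conditioning on III-2 being polled, P(Cc) = 1/2 / 3/4 = 2/3.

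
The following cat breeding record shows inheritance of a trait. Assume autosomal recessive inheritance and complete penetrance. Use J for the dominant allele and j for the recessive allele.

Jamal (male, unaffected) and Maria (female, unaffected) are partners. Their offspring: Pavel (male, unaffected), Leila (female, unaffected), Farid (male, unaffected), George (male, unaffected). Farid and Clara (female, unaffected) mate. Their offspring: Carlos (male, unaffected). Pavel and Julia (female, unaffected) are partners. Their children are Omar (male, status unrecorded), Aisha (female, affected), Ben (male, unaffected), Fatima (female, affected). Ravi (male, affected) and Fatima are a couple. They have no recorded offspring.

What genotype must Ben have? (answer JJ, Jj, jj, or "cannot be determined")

cannot be determined

Ben's phenotype allows JJ or Jj, and no parent or child forces a single allele at both positions; consistent genotype assignments exist with Ben as JJ or Jj.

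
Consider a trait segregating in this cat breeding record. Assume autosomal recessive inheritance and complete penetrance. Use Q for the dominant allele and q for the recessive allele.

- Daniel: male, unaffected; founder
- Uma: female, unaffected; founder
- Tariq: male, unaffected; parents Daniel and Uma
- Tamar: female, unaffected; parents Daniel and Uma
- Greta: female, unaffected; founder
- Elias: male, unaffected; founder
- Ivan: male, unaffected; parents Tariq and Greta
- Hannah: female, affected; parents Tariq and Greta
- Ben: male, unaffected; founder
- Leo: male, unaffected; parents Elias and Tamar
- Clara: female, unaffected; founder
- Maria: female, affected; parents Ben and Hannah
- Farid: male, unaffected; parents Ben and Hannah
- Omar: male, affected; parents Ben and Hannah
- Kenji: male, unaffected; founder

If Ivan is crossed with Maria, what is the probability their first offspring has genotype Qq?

2/3

Tariq is unaffected so carries Q and passed q to Hannah (qq), so Tariq is Qq.
Greta is unaffected so carries Q and passed q to Hannah (qq), so Greta is Qq.
Ivan is an unaffected offspring of Tariq (Qq) × Greta (Qq), whose cross gives 1/4 QQ : 1/2 Qq : 1/4 qq; conditioning on being unaffected, Ivan is QQ with probability 1/3, Qq with probability 2/3.
Maria is affected, so Maria is qq.
Summing over parental genotype combinations, P(offspring has genotype Qq) = 1/3·1 + 2/3·1/2 = 2/3.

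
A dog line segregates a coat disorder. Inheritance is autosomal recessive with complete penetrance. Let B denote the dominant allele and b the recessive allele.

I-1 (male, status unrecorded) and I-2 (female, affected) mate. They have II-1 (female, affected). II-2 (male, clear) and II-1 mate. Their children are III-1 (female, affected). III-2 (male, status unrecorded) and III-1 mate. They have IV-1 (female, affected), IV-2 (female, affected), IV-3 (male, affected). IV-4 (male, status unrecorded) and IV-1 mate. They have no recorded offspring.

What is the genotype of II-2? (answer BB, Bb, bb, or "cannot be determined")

Bb

From phenotype alone, II-2 is BB or Bb.
II-2 is clear so carries B and passed b to III-1 (bb), so II-2 is Bb.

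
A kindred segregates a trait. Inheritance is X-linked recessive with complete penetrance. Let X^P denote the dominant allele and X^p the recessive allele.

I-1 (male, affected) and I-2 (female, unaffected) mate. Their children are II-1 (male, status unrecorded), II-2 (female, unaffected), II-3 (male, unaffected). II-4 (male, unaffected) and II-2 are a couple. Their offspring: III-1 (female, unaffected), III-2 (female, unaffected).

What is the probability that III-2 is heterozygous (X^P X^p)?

II-4 is unaffected, so II-4 is X^P Y.
II-2 is unaffected so carries P and received p from I-1 (X^p Y), so II-2 is X^P X^p.
Their cross gives offspring ratios 1/2 X^P X^P : 1/2 X^P X^p. Conditioning on III-2 being unaffected, P(X^P X^p) = 1/2 / 1 = 1/2.

1/2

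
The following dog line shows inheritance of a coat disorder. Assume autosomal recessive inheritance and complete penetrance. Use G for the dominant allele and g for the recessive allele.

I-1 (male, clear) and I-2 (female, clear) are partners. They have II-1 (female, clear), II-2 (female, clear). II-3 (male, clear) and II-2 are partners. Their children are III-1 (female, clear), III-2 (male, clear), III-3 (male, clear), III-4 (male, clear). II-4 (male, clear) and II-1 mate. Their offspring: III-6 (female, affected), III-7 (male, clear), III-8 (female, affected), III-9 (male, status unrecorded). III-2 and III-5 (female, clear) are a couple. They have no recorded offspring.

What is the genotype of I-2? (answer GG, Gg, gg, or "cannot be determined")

I-2's phenotype allows GG or Gg, and no parent or child forces a single allele at both positions; consistent genotype assignments exist with I-2 as GG or Gg.

cannot be determined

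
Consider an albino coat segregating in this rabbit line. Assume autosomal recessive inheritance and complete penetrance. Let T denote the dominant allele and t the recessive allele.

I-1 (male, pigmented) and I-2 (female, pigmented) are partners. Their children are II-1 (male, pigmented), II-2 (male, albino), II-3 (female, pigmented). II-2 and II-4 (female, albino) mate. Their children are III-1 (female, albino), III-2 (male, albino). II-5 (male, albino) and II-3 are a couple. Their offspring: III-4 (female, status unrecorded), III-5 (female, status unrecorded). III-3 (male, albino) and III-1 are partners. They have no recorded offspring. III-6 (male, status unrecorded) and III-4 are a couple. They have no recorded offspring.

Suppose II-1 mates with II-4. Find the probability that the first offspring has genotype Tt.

2/3

I-1 is pigmented so carries T and passed t to II-2 (tt), so I-1 is Tt.
I-2 is pigmented so carries T and passed t to II-2 (tt), so I-2 is Tt.
II-1 is a pigmented offspring of I-1 (Tt) × I-2 (Tt), whose cross gives 1/4 TT : 1/2 Tt : 1/4 tt; conditioning on being pigmented, II-1 is TT with probability 1/3, Tt with probability 2/3.
II-4 is albino, so II-4 is tt.
Summing over parental genotype combinations, P(offspring has genotype Tt) = 1/3·1 + 2/3·1/2 = 2/3.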